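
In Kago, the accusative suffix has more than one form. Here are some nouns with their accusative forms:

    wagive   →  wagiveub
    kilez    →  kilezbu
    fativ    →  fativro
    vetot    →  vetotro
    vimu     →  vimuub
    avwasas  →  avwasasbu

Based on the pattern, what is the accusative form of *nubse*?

nubseub

The alternation tracks the final sound of the stem — -bu when the stem ends in a sibilant (*kilez*, *avwasas*); -ro when the stem ends in a non-sibilant consonant (*fativ*, *vetot*); -ub when the stem ends in a vowel (*wagive*, *vimu*).
*nubse* — final sound /e/ (a vowel) → -ub → *nubseub*.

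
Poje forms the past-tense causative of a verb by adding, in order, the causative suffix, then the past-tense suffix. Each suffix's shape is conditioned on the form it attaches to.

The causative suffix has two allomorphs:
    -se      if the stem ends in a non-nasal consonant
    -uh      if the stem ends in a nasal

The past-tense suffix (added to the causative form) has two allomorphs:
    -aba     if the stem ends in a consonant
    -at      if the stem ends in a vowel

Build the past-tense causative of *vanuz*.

Since the final consonant of *vanuz* is /z/ (non-nasal), it takes -se, giving *vanuzse*.
The causative form *vanuzse* — final sound /e/ (a vowel) → -at → *vanuzseat*.

vanuzseat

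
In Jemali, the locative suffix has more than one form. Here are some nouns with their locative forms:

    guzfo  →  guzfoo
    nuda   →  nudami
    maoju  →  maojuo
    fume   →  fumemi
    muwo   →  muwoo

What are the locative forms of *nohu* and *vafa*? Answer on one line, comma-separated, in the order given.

nohuo, vafami

The suffix is conditioned by the last vowel: -o when the last vowel of the stem is a rounded vowel (*guzfo*, *maoju*, *muwo*); -mi when the last vowel of the stem is an unrounded vowel (*nuda*, *fume*).
*nohu*: last vowel = /u/, a rounded vowel → -o → *nohuo*.
Since the last vowel of *vafa* is /a/ (an unrounded vowel), it takes -mi, giving *vafami*.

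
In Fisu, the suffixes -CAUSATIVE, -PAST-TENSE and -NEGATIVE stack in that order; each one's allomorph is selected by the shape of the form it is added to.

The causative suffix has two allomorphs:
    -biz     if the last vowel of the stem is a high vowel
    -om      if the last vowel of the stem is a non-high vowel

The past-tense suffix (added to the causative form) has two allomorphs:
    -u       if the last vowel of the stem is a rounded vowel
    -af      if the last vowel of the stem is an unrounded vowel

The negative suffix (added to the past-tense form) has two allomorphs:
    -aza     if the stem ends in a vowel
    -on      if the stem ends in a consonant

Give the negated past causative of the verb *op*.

opomuaza

The last vowel of *op* is /o/, which is a non-high vowel, so the causative suffix is -om, giving *opom*.
Since the last vowel of the causative form *opom* is /o/ (a rounded vowel), it takes -u, giving *opomu*.
The past-tense form *opomu* — final sound /u/ (a vowel) → -aza → *opomuaza*.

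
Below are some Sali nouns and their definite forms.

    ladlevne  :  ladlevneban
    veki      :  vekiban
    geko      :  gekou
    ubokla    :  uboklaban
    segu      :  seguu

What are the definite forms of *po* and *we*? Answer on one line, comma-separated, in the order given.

pou, weban

The suffix is conditioned by the last vowel: -u when the last vowel of the stem is a rounded vowel (*geko*, *segu*); -ban when the last vowel of the stem is an unrounded vowel (*ladlevne*, *veki*, *ubokla*).
Since the last vowel of *po* is /o/ (a rounded vowel), it takes -u, giving *pou*.
Since the last vowel of *we* is /e/ (an unrounded vowel), it takes -ban, giving *weban*.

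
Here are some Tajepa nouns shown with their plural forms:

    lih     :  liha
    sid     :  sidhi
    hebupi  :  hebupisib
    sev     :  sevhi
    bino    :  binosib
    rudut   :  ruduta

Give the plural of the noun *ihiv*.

ihivhi

The suffix is conditioned by the final sound: -a when the stem ends in a voiceless consonant (*lih*, *rudut*); -hi when the stem ends in a voiced consonant (*sid*, *sev*); -sib when the stem ends in a vowel (*hebupi*, *bino*).
*ihiv* — final sound /v/ (a voiced consonant) → -hi → *ihivhi*.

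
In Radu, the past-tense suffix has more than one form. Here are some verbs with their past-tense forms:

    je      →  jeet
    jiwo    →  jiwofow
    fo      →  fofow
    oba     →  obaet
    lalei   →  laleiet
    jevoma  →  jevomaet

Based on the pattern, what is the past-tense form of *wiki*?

The pattern is rounding harmony: -fow when the last vowel of the stem is a rounded vowel (*jiwo*, *fo*); -et when the last vowel of the stem is an unrounded vowel (*je*, *oba*, *lalei*, *jevoma*).
*wiki* — last vowel /i/ (an unrounded vowel) → -et → *wikiet*.

wikiet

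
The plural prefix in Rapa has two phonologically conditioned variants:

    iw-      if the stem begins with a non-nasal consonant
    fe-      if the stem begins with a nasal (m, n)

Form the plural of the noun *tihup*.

iwtihup

The first consonant of *tihup* is /t/, which is non-nasal, so the prefix is iw-, giving *iwtihup*.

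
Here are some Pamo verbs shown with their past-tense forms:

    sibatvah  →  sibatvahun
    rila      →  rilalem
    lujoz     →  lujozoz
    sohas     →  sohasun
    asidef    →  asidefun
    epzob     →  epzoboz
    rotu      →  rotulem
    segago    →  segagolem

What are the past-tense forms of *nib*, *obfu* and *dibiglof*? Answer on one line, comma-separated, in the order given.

niboz, obfulem, dibiglofun

The pattern is voicing of the final sound: -un when the stem ends in a voiceless consonant (*sibatvah*, *sohas*, *asidef*); -oz when the stem ends in a voiced consonant (*lujoz*, *epzob*); -lem when the stem ends in a vowel (*rila*, *rotu*, *segago*).
Since the final sound of *nib* is /b/ (a voiced consonant), it takes -oz, giving *niboz*.
The final sound of *obfu* is /u/, which is a vowel, so the suffix is -lem, giving *obfulem*.
The final sound of *dibiglof* is /f/, which is a voiceless consonant, so the suffix is -un, giving *dibiglofun*.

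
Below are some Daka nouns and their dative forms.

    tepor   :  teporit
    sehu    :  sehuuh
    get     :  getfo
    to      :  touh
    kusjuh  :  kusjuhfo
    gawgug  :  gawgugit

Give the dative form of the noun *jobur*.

joburit

Looking at the final sound of each stem: -fo when the stem ends in a voiceless consonant (*get*, *kusjuh*); -it when the stem ends in a voiced consonant (*tepor*, *gawgug*); -uh when the stem ends in a vowel (*sehu*, *to*).
*jobur*: final sound = /r/, a voiced consonant → -it → *joburit*.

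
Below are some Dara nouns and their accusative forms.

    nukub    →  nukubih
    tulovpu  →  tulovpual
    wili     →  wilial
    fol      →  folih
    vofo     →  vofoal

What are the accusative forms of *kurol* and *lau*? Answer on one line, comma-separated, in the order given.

kurolih, laual

The pattern is consonant vs. vowel: -ih when the stem ends in a consonant (*nukub*, *fol*); -al when the stem ends in a vowel (*tulovpu*, *wili*, *vofo*).
*kurol*: final sound = /l/, a consonant → -ih → *kurolih*.
The final sound of *lau* is /u/, which is a vowel, so the suffix is -al, giving *laual*.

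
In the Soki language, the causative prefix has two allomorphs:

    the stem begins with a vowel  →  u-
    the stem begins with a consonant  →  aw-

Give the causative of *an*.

uan

*an* — first sound /a/ (a vowel) → u- → *uan*.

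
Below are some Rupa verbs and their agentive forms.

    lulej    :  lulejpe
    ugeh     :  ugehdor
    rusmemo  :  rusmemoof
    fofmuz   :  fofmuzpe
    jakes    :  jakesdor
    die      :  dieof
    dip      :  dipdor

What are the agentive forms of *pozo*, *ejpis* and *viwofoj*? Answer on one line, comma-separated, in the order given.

pozoof, ejpisdor, viwofojpe

The pattern is voicing of the final sound: -dor when the stem ends in a voiceless consonant (*ugeh*, *jakes*, *dip*); -pe when the stem ends in a voiced consonant (*lulej*, *fofmuz*); -of when the stem ends in a vowel (*rusmemo*, *die*).
*pozo* — final sound /o/ (a vowel) → -of → *pozoof*.
*ejpis* — final sound /s/ (a voiceless consonant) → -dor → *ejpisdor*.
Since the final sound of *viwofoj* is /j/ (a voiced consonant), it takes -pe, giving *viwofojpe*.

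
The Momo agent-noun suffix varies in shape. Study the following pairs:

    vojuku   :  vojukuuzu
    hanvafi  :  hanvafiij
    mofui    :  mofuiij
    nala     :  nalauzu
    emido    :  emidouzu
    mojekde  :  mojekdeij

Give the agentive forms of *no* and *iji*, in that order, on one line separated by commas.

Looking at the last vowel of each stem: -ij when the last vowel of the stem is a front vowel (*hanvafi*, *mofui*, *mojekde*); -uzu when the last vowel of the stem is a back vowel (*vojuku*, *nala*, *emido*).
*no* — last vowel /o/ (a back vowel) → -uzu → *nouzu*.
*iji*: last vowel = /i/, a front vowel → -ij → *ijiij*.

nouzu, ijiij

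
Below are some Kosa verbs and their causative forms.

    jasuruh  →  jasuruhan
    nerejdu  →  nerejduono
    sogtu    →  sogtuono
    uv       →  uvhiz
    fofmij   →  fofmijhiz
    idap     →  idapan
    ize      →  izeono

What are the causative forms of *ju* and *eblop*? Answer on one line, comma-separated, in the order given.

Looking at the final sound of each stem: -an when the stem ends in a voiceless consonant (*jasuruh*, *idap*); -hiz when the stem ends in a voiced consonant (*uv*, *fofmij*); -ono when the stem ends in a vowel (*nerejdu*, *sogtu*, *ize*).
*ju*: final sound = /u/, a vowel → -ono → *juono*.
*eblop*: final sound = /p/, a voiceless consonant → -an → *eblopan*.

juono, eblopan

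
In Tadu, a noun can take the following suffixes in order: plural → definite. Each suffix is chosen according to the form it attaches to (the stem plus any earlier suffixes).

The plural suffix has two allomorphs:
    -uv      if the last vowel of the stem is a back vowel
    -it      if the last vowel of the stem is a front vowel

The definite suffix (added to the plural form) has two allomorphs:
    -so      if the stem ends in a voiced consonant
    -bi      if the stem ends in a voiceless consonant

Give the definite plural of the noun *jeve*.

jeveitbi

The last vowel of *jeve* is /e/, which is a front vowel, so the plural suffix is -it, giving *jeveit*.
The final consonant of the plural form *jeveit* is /t/, which is voiceless, so the definite suffix is -bi, giving *jeveitbi*.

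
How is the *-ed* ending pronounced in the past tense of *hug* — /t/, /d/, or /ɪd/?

/d/

The stem *hug* ends in a voiced sound other than /d/.
The -ed suffix is realized as /ɪd/ after /t, d/; as /t/ after other voiceless consonants; and as /d/ after other voiced sounds.
So -ed on *hug* is pronounced /d/.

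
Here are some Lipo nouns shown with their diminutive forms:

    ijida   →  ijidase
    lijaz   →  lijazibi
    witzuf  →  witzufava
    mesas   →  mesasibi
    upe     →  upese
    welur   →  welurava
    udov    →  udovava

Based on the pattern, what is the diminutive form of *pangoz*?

pangozibi

The pattern is sibilance of the final sound: -ibi when the stem ends in a sibilant (*lijaz*, *mesas*); -ava when the stem ends in a non-sibilant consonant (*witzuf*, *welur*, *udov*); -se when the stem ends in a vowel (*ijida*, *upe*).
The final sound of *pangoz* is /z/, which is a sibilant, so the suffix is -ibi, giving *pangozibi*.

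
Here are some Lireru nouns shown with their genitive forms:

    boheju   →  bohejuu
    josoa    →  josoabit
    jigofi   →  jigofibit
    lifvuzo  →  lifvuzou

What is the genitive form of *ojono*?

The pattern is rounding harmony: -u when the last vowel of the stem is a rounded vowel (*boheju*, *lifvuzo*); -bit when the last vowel of the stem is an unrounded vowel (*josoa*, *jigofi*).
*ojono*: last vowel = /o/, a rounded vowel → -u → *ojonou*.

ojonou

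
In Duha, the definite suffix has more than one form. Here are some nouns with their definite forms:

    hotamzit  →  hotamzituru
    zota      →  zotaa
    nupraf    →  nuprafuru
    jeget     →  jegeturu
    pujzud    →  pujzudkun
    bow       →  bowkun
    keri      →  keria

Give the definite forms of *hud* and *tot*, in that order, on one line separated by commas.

The alternation tracks the final sound of the stem — -uru when the stem ends in a voiceless consonant (*hotamzit*, *nupraf*, *jeget*); -kun when the stem ends in a voiced consonant (*pujzud*, *bow*); -a when the stem ends in a vowel (*zota*, *keri*).
*hud* — final sound /d/ (a voiced consonant) → -kun → *hudkun*.
Since the final sound of *tot* is /t/ (a voiceless consonant), it takes -uru, giving *toturu*.

hudkun, toturu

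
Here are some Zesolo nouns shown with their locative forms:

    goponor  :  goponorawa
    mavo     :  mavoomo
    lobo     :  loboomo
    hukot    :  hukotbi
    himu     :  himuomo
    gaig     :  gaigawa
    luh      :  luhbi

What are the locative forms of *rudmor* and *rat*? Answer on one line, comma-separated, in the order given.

The alternation tracks the final sound of the stem — -bi when the stem ends in a voiceless consonant (*hukot*, *luh*); -awa when the stem ends in a voiced consonant (*goponor*, *gaig*); -omo when the stem ends in a vowel (*mavo*, *lobo*, *himu*).
Since the final sound of *rudmor* is /r/ (a voiced consonant), it takes -awa, giving *rudmorawa*.
*rat* — final sound /t/ (a voiceless consonant) → -bi → *ratbi*.

rudmorawa, ratbi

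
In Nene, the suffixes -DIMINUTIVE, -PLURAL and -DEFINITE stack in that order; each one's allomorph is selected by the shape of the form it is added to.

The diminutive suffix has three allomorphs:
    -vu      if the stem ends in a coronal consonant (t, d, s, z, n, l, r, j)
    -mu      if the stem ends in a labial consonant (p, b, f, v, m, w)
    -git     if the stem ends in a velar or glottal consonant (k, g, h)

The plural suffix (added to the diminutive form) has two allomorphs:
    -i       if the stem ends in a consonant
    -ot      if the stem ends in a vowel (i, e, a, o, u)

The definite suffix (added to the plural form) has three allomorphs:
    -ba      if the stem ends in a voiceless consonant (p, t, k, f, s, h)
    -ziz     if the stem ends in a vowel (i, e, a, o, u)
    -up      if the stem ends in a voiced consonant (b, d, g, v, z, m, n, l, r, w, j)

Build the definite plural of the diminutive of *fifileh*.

The final consonant of *fifileh* is /h/, which is velar/glottal, so the diminutive suffix is -git, giving *fifilehgit*.
The diminutive form *fifilehgit*: final sound = /t/, a consonant → -i → *fifilehgiti*.
The plural form *fifilehgiti* — final sound /i/ (a vowel) → -ziz → *fifilehgitiziz*.

fifilehgitiziz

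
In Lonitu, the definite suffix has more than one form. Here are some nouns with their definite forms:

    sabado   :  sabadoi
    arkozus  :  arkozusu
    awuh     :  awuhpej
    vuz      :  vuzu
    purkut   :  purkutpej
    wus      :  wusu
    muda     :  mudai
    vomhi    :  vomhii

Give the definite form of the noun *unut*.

The pattern is sibilance of the final sound: -u when the stem ends in a sibilant (*arkozus*, *vuz*, *wus*); -pej when the stem ends in a non-sibilant consonant (*awuh*, *purkut*); -i when the stem ends in a vowel (*sabado*, *muda*, *vomhi*).
Since the final sound of *unut* is /t/ (a non-sibilant consonant), it takes -pej, giving *unutpej*.

unutpej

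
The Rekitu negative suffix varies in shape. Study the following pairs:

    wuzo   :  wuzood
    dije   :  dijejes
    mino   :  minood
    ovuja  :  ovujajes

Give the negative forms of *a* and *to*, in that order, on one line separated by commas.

The suffix is conditioned by the last vowel: -od when the last vowel of the stem is a rounded vowel (*wuzo*, *mino*); -jes when the last vowel of the stem is an unrounded vowel (*dije*, *ovuja*).
Since the last vowel of *a* is /a/ (an unrounded vowel), it takes -jes, giving *ajes*.
The last vowel of *to* is /o/, which is a rounded vowel, so the suffix is -od, giving *tood*.

ajes, tood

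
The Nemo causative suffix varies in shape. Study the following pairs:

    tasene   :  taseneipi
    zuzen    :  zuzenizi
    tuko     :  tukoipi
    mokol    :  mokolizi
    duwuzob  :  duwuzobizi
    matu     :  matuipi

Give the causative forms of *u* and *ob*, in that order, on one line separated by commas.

uipi, obizi

Looking at the final sound of each stem: -izi when the stem ends in a consonant (*zuzen*, *mokol*, *duwuzob*); -ipi when the stem ends in a vowel (*tasene*, *tuko*, *matu*).
*u* — final sound /u/ (a vowel) → -ipi → *uipi*.
*ob* — final sound /b/ (a consonant) → -izi → *obizi*.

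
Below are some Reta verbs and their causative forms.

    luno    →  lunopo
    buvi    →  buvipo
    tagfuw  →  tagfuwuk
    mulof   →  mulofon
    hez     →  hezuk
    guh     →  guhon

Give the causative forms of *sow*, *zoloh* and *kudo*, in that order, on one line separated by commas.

The suffix is conditioned by the final sound: -on when the stem ends in a voiceless consonant (*mulof*, *guh*); -uk when the stem ends in a voiced consonant (*tagfuw*, *hez*); -po when the stem ends in a vowel (*luno*, *buvi*).
The final sound of *sow* is /w/, which is a voiced consonant, so the suffix is -uk, giving *sowuk*.
The final sound of *zoloh* is /h/, which is a voiceless consonant, so the suffix is -on, giving *zolohon*.
*kudo* — final sound /o/ (a vowel) → -po → *kudopo*.

sowuk, zolohon, kudopo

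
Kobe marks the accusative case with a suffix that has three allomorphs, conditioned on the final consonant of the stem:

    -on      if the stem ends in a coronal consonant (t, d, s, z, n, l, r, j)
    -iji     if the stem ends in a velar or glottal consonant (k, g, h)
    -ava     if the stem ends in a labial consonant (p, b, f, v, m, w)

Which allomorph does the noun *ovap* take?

-ava

*ovap* — final consonant /p/ (labial) → -ava.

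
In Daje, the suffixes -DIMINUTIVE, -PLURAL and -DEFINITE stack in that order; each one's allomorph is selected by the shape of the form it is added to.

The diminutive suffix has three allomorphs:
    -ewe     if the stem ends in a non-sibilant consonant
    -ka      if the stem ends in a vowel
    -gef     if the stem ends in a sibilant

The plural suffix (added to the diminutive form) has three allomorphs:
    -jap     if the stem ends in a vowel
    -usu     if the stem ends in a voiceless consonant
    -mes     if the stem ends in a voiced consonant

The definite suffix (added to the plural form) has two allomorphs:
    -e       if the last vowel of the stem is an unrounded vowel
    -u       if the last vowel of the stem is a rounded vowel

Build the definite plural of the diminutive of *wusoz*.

wusozgefusuu

The final sound of *wusoz* is /z/, which is a sibilant, so the diminutive suffix is -gef, giving *wusozgef*.
The diminutive form *wusozgef*: final sound = /f/, a voiceless consonant → -usu → *wusozgefusu*.
The plural form *wusozgefusu* — last vowel /u/ (a rounded vowel) → -u → *wusozgefusuu*.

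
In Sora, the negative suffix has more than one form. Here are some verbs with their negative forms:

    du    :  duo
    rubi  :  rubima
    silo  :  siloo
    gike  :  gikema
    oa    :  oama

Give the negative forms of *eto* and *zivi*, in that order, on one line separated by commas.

The suffix is conditioned by the last vowel: -o when the last vowel of the stem is a rounded vowel (*du*, *silo*); -ma when the last vowel of the stem is an unrounded vowel (*rubi*, *gike*, *oa*).
The last vowel of *eto* is /o/, which is a rounded vowel, so the suffix is -o, giving *etoo*.
*zivi* — last vowel /i/ (an unrounded vowel) → -ma → *zivima*.

etoo, zivima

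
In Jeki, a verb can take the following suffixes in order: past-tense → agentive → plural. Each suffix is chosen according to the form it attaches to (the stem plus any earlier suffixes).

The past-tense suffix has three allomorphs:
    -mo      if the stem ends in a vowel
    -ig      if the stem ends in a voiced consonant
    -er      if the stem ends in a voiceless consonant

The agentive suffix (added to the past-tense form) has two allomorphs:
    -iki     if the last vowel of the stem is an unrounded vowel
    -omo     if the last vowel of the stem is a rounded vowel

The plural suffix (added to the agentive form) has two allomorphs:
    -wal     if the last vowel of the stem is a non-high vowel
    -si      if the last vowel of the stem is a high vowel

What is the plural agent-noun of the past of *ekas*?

*ekas*: final sound = /s/, a voiceless consonant → -er → *ekaser*.
The last vowel of the past-tense form *ekaser* is /e/, which is an unrounded vowel, so the agentive suffix is -iki, giving *ekaseriki*.
Since the last vowel of the agentive form *ekaseriki* is /i/ (a high vowel), it takes -si, giving *ekaserikisi*.

ekaserikisi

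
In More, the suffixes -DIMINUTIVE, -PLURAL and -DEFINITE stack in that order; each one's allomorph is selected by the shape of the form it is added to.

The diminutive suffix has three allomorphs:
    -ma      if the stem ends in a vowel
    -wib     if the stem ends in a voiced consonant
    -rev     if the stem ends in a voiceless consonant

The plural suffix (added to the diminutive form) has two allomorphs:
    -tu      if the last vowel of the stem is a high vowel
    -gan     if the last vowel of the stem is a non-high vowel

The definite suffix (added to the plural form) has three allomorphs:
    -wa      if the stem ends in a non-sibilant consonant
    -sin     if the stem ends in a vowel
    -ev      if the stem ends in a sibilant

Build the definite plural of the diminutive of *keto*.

ketomaganwa

*keto* — final sound /o/ (a vowel) → -ma → *ketoma*.
The diminutive form *ketoma* — last vowel /a/ (a non-high vowel) → -gan → *ketomagan*.
Since the final sound of the plural form *ketomagan* is /n/ (a non-sibilant consonant), it takes -wa, giving *ketomaganwa*.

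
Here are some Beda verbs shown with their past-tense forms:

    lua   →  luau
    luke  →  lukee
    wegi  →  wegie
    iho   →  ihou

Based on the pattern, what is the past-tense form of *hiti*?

The pattern is front/back vowel harmony: -e when the last vowel of the stem is a front vowel (*luke*, *wegi*); -u when the last vowel of the stem is a back vowel (*lua*, *iho*).
*hiti*: last vowel = /i/, a front vowel → -e → *hitie*.

hitie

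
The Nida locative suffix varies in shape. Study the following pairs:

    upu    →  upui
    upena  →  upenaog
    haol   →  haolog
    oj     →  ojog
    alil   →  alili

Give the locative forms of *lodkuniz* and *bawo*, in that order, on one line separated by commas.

lodkunizi, bawoog

The alternation tracks the last vowel of the stem — -i when the last vowel of the stem is a high vowel (*upu*, *alil*); -og when the last vowel of the stem is a non-high vowel (*upena*, *haol*, *oj*).
The last vowel of *lodkuniz* is /i/, which is a high vowel, so the suffix is -i, giving *lodkunizi*.
Since the last vowel of *bawo* is /o/ (a non-high vowel), it takes -og, giving *bawoog*.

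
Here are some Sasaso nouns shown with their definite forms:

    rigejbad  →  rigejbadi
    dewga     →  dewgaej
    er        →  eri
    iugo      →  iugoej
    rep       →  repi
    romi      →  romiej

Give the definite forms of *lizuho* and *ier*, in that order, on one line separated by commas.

lizuhoej, ieri

The suffix is conditioned by the final sound: -i when the stem ends in a consonant (*rigejbad*, *er*, *rep*); -ej when the stem ends in a vowel (*dewga*, *iugo*, *romi*).
*lizuho*: final sound = /o/, a vowel → -ej → *lizuhoej*.
*ier* — final sound /r/ (a consonant) → -i → *ieri*.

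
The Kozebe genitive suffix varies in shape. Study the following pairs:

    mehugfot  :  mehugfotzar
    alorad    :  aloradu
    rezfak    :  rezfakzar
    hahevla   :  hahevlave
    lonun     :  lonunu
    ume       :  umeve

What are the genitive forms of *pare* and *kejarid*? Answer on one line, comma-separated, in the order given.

pareve, kejaridu

The pattern is voicing of the final sound: -zar when the stem ends in a voiceless consonant (*mehugfot*, *rezfak*); -u when the stem ends in a voiced consonant (*alorad*, *lonun*); -ve when the stem ends in a vowel (*hahevla*, *ume*).
*pare*: final sound = /e/, a vowel → -ve → *pareve*.
The final sound of *kejarid* is /d/, which is a voiced consonant, so the suffix is -u, giving *kejaridu*.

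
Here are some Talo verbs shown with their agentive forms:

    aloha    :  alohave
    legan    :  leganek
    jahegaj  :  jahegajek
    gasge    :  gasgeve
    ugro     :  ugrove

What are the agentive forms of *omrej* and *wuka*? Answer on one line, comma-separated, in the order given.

omrejek, wukave

The alternation tracks the final sound of the stem — -ek when the stem ends in a consonant (*legan*, *jahegaj*); -ve when the stem ends in a vowel (*aloha*, *gasge*, *ugro*).
*omrej* — final sound /j/ (a consonant) → -ek → *omrejek*.
Since the final sound of *wuka* is /a/ (a vowel), it takes -ve, giving *wukave*.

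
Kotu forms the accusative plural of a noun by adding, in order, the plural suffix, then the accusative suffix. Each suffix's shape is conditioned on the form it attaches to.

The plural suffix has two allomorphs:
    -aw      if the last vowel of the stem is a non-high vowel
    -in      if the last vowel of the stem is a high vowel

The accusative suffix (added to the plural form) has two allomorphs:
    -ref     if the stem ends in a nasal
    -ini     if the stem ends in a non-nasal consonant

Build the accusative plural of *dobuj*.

*dobuj*: last vowel = /u/, a high vowel → -in → *dobujin*.
The plural form *dobujin*: final consonant = /n/, a nasal → -ref → *dobujinref*.

dobujinref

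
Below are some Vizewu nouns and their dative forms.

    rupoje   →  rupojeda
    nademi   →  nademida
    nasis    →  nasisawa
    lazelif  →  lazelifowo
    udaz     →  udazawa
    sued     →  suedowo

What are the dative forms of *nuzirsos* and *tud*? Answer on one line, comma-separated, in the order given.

nuzirsosawa, tudowo

The suffix is conditioned by the final sound: -awa when the stem ends in a sibilant (*nasis*, *udaz*); -owo when the stem ends in a non-sibilant consonant (*lazelif*, *sued*); -da when the stem ends in a vowel (*rupoje*, *nademi*).
Since the final sound of *nuzirsos* is /s/ (a sibilant), it takes -awa, giving *nuzirsosawa*.
The final sound of *tud* is /d/, which is a non-sibilant consonant, so the suffix is -owo, giving *tudowo*.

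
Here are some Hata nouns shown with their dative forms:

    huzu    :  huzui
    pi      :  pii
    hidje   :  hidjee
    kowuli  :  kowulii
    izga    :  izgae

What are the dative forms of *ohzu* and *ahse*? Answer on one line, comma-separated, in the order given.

ohzui, ahsee

The pattern is height harmony: -i when the last vowel of the stem is a high vowel (*huzu*, *pi*, *kowuli*); -e when the last vowel of the stem is a non-high vowel (*hidje*, *izga*).
The last vowel of *ohzu* is /u/, which is a high vowel, so the suffix is -i, giving *ohzui*.
*ahse* — last vowel /e/ (a non-high vowel) → -e → *ahsee*.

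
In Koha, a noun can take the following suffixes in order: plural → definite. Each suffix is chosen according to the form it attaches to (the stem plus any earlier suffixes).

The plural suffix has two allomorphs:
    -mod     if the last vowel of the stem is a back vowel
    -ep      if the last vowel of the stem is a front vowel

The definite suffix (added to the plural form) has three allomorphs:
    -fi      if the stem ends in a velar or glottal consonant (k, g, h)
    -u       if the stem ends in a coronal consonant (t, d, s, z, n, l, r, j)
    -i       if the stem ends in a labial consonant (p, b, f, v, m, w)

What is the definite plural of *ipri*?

Since the last vowel of *ipri* is /i/ (a front vowel), it takes -ep, giving *ipriep*.
Since the final consonant of the plural form *ipriep* is /p/ (labial), it takes -i, giving *ipriepi*.

ipriepi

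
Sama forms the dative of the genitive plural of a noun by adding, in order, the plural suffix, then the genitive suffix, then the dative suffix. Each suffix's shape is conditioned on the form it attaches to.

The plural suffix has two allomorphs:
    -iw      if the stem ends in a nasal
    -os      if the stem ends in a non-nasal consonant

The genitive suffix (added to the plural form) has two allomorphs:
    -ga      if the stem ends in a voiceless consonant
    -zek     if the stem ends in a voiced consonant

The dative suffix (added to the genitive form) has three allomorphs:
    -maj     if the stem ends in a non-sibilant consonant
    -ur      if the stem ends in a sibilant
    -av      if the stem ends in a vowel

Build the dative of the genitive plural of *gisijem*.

Since the final consonant of *gisijem* is /m/ (a nasal), it takes -iw, giving *gisijemiw*.
The plural form *gisijemiw* — final consonant /w/ (voiced) → -zek → *gisijemiwzek*.
The genitive form *gisijemiwzek* — final sound /k/ (a non-sibilant consonant) → -maj → *gisijemiwzekmaj*.

gisijemiwzekmaj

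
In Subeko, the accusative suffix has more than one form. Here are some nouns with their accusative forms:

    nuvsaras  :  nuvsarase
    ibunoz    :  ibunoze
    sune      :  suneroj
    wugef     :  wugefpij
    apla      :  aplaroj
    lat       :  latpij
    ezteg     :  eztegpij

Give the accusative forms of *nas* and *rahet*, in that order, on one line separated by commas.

Looking at the final sound of each stem: -e when the stem ends in a sibilant (*nuvsaras*, *ibunoz*); -pij when the stem ends in a non-sibilant consonant (*wugef*, *lat*, *ezteg*); -roj when the stem ends in a vowel (*sune*, *apla*).
*nas* — final sound /s/ (a sibilant) → -e → *nase*.
*rahet*: final sound = /t/, a non-sibilant consonant → -pij → *rahetpij*.

nase, rahetpij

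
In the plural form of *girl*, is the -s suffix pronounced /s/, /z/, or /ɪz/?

The stem *girl* ends in a voiced non-sibilant sound.
The plural suffix surfaces as /ɪz/ after sibilants, /s/ after other voiceless consonants, and /z/ after other voiced sounds.
So the plural -s on *girl* is pronounced /z/.

/z/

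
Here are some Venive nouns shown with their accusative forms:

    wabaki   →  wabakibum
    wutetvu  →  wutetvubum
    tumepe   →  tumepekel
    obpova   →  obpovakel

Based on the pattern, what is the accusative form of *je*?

jekel

Looking at the last vowel of each stem: -bum when the last vowel of the stem is a high vowel (*wabaki*, *wutetvu*); -kel when the last vowel of the stem is a non-high vowel (*tumepe*, *obpova*).
The last vowel of *je* is /e/, which is a non-high vowel, so the suffix is -kel, giving *jekel*.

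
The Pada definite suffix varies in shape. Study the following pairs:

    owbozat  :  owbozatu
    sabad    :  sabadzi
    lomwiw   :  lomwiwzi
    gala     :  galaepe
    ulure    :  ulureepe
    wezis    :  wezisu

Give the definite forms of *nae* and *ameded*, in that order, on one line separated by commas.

The pattern is voicing of the final sound: -u when the stem ends in a voiceless consonant (*owbozat*, *wezis*); -zi when the stem ends in a voiced consonant (*sabad*, *lomwiw*); -epe when the stem ends in a vowel (*gala*, *ulure*).
The final sound of *nae* is /e/, which is a vowel, so the suffix is -epe, giving *naeepe*.
*ameded* — final sound /d/ (a voiced consonant) → -zi → *amededzi*.

naeepe, amededzi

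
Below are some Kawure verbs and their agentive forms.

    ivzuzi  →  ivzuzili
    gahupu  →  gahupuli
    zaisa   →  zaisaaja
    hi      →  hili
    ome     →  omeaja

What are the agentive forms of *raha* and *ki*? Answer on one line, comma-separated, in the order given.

rahaaja, kili

The pattern is height harmony: -li when the last vowel of the stem is a high vowel (*ivzuzi*, *gahupu*, *hi*); -aja when the last vowel of the stem is a non-high vowel (*zaisa*, *ome*).
*raha* — last vowel /a/ (a non-high vowel) → -aja → *rahaaja*.
*ki*: last vowel = /i/, a high vowel → -li → *kili*.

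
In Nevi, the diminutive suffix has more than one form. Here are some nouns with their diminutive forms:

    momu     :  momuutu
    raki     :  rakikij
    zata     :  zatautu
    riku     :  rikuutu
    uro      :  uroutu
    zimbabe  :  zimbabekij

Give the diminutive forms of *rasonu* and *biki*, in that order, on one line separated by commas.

Looking at the last vowel of each stem: -kij when the last vowel of the stem is a front vowel (*raki*, *zimbabe*); -utu when the last vowel of the stem is a back vowel (*momu*, *zata*, *riku*, *uro*).
*rasonu*: last vowel = /u/, a back vowel → -utu → *rasonuutu*.
*biki*: last vowel = /i/, a front vowel → -kij → *bikikij*.

rasonuutu, bikikij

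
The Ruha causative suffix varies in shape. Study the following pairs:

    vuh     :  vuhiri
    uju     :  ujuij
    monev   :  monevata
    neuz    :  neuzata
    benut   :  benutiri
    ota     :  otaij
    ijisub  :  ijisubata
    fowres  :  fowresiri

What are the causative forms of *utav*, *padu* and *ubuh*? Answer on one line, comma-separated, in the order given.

utavata, paduij, ubuhiri

The pattern is voicing of the final sound: -iri when the stem ends in a voiceless consonant (*vuh*, *benut*, *fowres*); -ata when the stem ends in a voiced consonant (*monev*, *neuz*, *ijisub*); -ij when the stem ends in a vowel (*uju*, *ota*).
*utav*: final sound = /v/, a voiced consonant → -ata → *utavata*.
*padu* — final sound /u/ (a vowel) → -ij → *paduij*.
*ubuh* — final sound /h/ (a voiceless consonant) → -iri → *ubuhiri*.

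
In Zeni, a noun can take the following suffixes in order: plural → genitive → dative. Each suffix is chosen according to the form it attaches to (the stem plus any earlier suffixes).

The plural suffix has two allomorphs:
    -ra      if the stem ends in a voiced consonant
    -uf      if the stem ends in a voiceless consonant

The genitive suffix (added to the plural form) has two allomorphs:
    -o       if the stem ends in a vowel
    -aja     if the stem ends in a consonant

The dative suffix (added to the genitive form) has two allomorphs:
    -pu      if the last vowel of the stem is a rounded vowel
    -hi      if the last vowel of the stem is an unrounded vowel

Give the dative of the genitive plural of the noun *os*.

osufajahi

Since the final consonant of *os* is /s/ (voiceless), it takes -uf, giving *osuf*.
Since the final sound of the plural form *osuf* is /f/ (a consonant), it takes -aja, giving *osufaja*.
The genitive form *osufaja*: last vowel = /a/, an unrounded vowel → -hi → *osufajahi*.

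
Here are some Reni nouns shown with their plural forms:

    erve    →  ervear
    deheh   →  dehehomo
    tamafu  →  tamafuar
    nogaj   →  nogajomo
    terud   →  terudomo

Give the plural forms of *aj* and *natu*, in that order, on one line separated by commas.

Looking at the final sound of each stem: -omo when the stem ends in a consonant (*deheh*, *nogaj*, *terud*); -ar when the stem ends in a vowel (*erve*, *tamafu*).
Since the final sound of *aj* is /j/ (a consonant), it takes -omo, giving *ajomo*.
The final sound of *natu* is /u/, which is a vowel, so the suffix is -ar, giving *natuar*.

ajomo, natuar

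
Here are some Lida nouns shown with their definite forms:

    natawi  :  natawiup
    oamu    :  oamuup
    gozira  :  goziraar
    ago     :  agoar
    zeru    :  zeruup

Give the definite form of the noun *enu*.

The alternation tracks the last vowel of the stem — -up when the last vowel of the stem is a high vowel (*natawi*, *oamu*, *zeru*); -ar when the last vowel of the stem is a non-high vowel (*gozira*, *ago*).
*enu* — last vowel /u/ (a high vowel) → -up → *enuup*.

enuup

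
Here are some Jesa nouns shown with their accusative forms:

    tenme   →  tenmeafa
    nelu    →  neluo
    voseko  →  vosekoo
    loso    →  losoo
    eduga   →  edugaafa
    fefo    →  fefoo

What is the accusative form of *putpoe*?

putpoeafa

The suffix is conditioned by the last vowel: -o when the last vowel of the stem is a rounded vowel (*nelu*, *voseko*, *loso*, *fefo*); -afa when the last vowel of the stem is an unrounded vowel (*tenme*, *eduga*).
Since the last vowel of *putpoe* is /e/ (an unrounded vowel), it takes -afa, giving *putpoeafa*.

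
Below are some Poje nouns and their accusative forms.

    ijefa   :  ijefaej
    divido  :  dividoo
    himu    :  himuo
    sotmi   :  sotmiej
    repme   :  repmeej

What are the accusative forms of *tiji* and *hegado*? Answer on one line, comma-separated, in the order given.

The alternation tracks the last vowel of the stem — -o when the last vowel of the stem is a rounded vowel (*divido*, *himu*); -ej when the last vowel of the stem is an unrounded vowel (*ijefa*, *sotmi*, *repme*).
Since the last vowel of *tiji* is /i/ (an unrounded vowel), it takes -ej, giving *tijiej*.
Since the last vowel of *hegado* is /o/ (a rounded vowel), it takes -o, giving *hegadoo*.

tijiej, hegadoo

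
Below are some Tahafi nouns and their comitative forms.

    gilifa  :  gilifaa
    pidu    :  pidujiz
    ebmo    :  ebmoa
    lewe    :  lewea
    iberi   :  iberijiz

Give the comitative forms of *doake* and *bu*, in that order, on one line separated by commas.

doakea, bujiz

Looking at the last vowel of each stem: -jiz when the last vowel of the stem is a high vowel (*pidu*, *iberi*); -a when the last vowel of the stem is a non-high vowel (*gilifa*, *ebmo*, *lewe*).
The last vowel of *doake* is /e/, which is a non-high vowel, so the suffix is -a, giving *doakea*.
*bu* — last vowel /u/ (a high vowel) → -jiz → *bujiz*.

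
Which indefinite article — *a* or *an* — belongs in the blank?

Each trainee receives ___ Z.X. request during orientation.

The indefinite article is chosen by the initial *sound* of the following word, not its spelling.
The initialism *Z.X.* is read letter by letter; the first letter, Z, is pronounced /ziː/, which begins with a consonant sound.
So the article is *a*: Each trainee receives a Z.X. request during orientation.

a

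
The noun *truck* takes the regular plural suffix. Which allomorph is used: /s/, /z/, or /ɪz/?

The stem *truck* ends in a voiceless non-sibilant consonant.
The plural suffix surfaces as /ɪz/ after sibilants, /s/ after other voiceless consonants, and /z/ after other voiced sounds.
So the plural -s on *truck* is pronounced /s/.

/s/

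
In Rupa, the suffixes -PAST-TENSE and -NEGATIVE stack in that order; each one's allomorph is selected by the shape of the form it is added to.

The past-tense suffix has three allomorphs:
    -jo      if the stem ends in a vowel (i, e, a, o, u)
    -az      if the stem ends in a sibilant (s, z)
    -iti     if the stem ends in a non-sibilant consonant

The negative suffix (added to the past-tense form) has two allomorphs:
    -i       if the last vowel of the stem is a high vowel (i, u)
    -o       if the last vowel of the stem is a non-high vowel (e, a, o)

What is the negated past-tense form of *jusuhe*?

jusuhejoo

The final sound of *jusuhe* is /e/, which is a vowel, so the past-tense suffix is -jo, giving *jusuhejo*.
Since the last vowel of the past-tense form *jusuhejo* is /o/ (a non-high vowel), it takes -o, giving *jusuhejoo*.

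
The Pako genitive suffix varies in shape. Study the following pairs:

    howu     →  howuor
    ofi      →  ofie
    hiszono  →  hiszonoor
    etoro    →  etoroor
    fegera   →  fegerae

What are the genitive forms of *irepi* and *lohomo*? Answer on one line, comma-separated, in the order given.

irepie, lohomoor

The alternation tracks the last vowel of the stem — -or when the last vowel of the stem is a rounded vowel (*howu*, *hiszono*, *etoro*); -e when the last vowel of the stem is an unrounded vowel (*ofi*, *fegera*).
The last vowel of *irepi* is /i/, which is an unrounded vowel, so the suffix is -e, giving *irepie*.
The last vowel of *lohomo* is /o/, which is a rounded vowel, so the suffix is -or, giving *lohomoor*.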